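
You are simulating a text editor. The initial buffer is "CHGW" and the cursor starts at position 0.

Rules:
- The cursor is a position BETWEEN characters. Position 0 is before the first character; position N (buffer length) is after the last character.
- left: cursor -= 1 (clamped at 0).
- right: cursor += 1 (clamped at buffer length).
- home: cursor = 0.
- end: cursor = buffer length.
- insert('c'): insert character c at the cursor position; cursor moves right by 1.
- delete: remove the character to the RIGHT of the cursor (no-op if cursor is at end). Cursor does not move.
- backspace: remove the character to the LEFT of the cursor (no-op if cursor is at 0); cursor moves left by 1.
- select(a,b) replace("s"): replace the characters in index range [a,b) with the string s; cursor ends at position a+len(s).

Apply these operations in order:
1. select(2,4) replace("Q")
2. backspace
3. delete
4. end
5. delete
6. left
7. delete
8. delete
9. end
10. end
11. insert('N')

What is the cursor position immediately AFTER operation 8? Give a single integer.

After op 1 (select(2,4) replace("Q")): buf='CHQ' cursor=3
After op 2 (backspace): buf='CH' cursor=2
After op 3 (delete): buf='CH' cursor=2
After op 4 (end): buf='CH' cursor=2
After op 5 (delete): buf='CH' cursor=2
After op 6 (left): buf='CH' cursor=1
After op 7 (delete): buf='C' cursor=1
After op 8 (delete): buf='C' cursor=1

Answer: 1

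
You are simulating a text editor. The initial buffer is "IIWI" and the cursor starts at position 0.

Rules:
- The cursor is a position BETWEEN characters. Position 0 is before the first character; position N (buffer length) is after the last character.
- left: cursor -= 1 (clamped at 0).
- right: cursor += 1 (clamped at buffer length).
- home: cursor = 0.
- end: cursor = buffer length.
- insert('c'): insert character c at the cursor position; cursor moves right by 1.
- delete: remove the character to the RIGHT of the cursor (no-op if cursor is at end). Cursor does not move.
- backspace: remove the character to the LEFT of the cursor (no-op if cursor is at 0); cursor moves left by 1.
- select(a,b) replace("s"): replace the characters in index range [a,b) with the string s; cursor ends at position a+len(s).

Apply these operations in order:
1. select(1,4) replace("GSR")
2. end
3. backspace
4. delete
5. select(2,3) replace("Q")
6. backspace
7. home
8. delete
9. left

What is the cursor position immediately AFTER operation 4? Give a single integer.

Answer: 3

Derivation:
After op 1 (select(1,4) replace("GSR")): buf='IGSR' cursor=4
After op 2 (end): buf='IGSR' cursor=4
After op 3 (backspace): buf='IGS' cursor=3
After op 4 (delete): buf='IGS' cursor=3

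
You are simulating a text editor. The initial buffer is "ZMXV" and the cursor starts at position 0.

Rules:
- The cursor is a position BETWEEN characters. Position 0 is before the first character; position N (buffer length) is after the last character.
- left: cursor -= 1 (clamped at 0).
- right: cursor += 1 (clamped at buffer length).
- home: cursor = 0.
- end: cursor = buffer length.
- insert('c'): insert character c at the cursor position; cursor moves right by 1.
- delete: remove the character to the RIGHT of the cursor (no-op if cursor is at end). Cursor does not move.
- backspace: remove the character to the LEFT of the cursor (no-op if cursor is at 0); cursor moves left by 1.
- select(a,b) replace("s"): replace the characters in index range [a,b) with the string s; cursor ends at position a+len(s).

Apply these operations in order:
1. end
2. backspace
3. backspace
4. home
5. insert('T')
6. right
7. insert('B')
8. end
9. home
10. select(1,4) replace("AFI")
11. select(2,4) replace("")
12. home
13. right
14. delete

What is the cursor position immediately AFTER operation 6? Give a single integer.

Answer: 2

Derivation:
After op 1 (end): buf='ZMXV' cursor=4
After op 2 (backspace): buf='ZMX' cursor=3
After op 3 (backspace): buf='ZM' cursor=2
After op 4 (home): buf='ZM' cursor=0
After op 5 (insert('T')): buf='TZM' cursor=1
After op 6 (right): buf='TZM' cursor=2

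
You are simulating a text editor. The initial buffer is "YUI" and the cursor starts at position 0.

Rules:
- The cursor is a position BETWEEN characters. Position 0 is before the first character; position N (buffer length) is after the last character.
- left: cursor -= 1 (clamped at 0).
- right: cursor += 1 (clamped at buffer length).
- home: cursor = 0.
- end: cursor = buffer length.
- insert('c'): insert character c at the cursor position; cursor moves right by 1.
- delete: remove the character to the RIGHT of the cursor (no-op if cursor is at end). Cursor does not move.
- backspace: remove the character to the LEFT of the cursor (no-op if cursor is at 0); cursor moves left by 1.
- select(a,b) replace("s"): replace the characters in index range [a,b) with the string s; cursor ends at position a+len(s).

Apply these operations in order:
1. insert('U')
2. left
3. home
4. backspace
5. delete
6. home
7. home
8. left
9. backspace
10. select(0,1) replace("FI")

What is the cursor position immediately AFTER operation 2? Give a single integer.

After op 1 (insert('U')): buf='UYUI' cursor=1
After op 2 (left): buf='UYUI' cursor=0

Answer: 0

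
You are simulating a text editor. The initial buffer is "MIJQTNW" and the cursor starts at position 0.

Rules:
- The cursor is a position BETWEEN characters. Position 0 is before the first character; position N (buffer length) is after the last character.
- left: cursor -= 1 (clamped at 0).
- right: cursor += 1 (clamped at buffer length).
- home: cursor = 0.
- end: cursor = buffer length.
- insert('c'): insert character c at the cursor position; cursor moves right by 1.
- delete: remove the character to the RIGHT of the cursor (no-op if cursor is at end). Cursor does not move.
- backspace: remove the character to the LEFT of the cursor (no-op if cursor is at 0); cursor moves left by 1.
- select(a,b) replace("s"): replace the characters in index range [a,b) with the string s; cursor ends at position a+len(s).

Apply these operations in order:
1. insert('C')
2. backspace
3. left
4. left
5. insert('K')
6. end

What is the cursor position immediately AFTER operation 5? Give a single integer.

After op 1 (insert('C')): buf='CMIJQTNW' cursor=1
After op 2 (backspace): buf='MIJQTNW' cursor=0
After op 3 (left): buf='MIJQTNW' cursor=0
After op 4 (left): buf='MIJQTNW' cursor=0
After op 5 (insert('K')): buf='KMIJQTNW' cursor=1

Answer: 1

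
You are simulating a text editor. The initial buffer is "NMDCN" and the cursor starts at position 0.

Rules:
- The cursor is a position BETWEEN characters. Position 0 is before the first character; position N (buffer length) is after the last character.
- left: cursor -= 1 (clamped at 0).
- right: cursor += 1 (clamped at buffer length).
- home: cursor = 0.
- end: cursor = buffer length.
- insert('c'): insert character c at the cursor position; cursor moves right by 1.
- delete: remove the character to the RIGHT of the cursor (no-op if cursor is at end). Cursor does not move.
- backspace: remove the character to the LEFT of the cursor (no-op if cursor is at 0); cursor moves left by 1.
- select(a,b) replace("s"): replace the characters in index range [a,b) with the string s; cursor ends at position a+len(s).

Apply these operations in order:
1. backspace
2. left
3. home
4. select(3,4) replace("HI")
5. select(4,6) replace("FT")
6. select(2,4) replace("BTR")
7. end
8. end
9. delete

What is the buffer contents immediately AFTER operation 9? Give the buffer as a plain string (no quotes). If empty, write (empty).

Answer: NMBTRFT

Derivation:
After op 1 (backspace): buf='NMDCN' cursor=0
After op 2 (left): buf='NMDCN' cursor=0
After op 3 (home): buf='NMDCN' cursor=0
After op 4 (select(3,4) replace("HI")): buf='NMDHIN' cursor=5
After op 5 (select(4,6) replace("FT")): buf='NMDHFT' cursor=6
After op 6 (select(2,4) replace("BTR")): buf='NMBTRFT' cursor=5
After op 7 (end): buf='NMBTRFT' cursor=7
After op 8 (end): buf='NMBTRFT' cursor=7
After op 9 (delete): buf='NMBTRFT' cursor=7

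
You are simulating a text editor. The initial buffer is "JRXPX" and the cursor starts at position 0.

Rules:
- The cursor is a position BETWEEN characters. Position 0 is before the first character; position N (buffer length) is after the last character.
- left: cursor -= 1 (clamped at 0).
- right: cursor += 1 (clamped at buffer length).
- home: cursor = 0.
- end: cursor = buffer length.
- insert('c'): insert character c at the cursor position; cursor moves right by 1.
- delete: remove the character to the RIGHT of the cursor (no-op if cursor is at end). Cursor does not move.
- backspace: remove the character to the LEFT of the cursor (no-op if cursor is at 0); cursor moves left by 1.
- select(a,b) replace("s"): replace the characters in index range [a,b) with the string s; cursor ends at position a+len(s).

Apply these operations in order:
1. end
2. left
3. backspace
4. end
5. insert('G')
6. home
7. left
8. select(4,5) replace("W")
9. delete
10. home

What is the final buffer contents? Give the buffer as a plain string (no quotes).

Answer: JRXXW

Derivation:
After op 1 (end): buf='JRXPX' cursor=5
After op 2 (left): buf='JRXPX' cursor=4
After op 3 (backspace): buf='JRXX' cursor=3
After op 4 (end): buf='JRXX' cursor=4
After op 5 (insert('G')): buf='JRXXG' cursor=5
After op 6 (home): buf='JRXXG' cursor=0
After op 7 (left): buf='JRXXG' cursor=0
After op 8 (select(4,5) replace("W")): buf='JRXXW' cursor=5
After op 9 (delete): buf='JRXXW' cursor=5
After op 10 (home): buf='JRXXW' cursor=0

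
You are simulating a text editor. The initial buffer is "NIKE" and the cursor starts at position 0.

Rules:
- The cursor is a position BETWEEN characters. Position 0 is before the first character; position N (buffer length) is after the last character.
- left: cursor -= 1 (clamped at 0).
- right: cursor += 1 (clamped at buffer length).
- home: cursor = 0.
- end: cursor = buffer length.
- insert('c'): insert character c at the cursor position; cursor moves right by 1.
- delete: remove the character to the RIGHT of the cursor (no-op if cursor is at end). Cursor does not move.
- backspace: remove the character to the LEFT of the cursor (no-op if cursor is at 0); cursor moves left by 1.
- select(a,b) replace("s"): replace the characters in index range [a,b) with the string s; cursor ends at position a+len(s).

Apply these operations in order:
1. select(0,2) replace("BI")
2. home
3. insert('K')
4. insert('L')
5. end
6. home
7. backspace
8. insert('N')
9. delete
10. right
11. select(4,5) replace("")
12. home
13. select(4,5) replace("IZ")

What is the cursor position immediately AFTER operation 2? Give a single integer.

After op 1 (select(0,2) replace("BI")): buf='BIKE' cursor=2
After op 2 (home): buf='BIKE' cursor=0

Answer: 0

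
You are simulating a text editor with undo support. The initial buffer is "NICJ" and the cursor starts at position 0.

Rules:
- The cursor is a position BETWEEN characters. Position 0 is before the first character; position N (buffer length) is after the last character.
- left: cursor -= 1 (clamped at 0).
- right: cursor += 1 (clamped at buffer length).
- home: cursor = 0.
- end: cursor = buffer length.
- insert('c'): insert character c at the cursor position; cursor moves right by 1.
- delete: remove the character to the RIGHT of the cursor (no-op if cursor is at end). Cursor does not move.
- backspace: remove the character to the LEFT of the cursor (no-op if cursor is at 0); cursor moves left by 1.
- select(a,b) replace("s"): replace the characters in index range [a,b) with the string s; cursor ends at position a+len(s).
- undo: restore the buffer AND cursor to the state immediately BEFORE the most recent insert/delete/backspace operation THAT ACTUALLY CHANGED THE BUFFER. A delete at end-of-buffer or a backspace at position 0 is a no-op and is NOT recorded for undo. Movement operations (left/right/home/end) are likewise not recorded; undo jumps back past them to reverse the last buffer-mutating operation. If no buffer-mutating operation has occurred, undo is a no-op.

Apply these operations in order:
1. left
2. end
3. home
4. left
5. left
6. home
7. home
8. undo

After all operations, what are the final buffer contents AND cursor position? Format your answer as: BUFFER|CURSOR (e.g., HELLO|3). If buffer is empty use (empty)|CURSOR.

Answer: NICJ|0

Derivation:
After op 1 (left): buf='NICJ' cursor=0
After op 2 (end): buf='NICJ' cursor=4
After op 3 (home): buf='NICJ' cursor=0
After op 4 (left): buf='NICJ' cursor=0
After op 5 (left): buf='NICJ' cursor=0
After op 6 (home): buf='NICJ' cursor=0
After op 7 (home): buf='NICJ' cursor=0
After op 8 (undo): buf='NICJ' cursor=0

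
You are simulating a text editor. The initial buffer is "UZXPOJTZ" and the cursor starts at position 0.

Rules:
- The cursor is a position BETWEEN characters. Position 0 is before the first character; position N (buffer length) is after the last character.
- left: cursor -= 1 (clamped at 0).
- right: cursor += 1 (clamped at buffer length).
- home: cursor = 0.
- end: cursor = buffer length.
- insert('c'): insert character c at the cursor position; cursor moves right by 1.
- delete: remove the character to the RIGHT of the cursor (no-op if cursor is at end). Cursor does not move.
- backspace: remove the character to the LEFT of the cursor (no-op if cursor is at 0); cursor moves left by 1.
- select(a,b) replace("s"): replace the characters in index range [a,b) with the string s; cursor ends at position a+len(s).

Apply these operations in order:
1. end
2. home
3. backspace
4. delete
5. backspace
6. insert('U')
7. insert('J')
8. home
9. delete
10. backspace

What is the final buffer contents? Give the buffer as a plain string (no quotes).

Answer: JZXPOJTZ

Derivation:
After op 1 (end): buf='UZXPOJTZ' cursor=8
After op 2 (home): buf='UZXPOJTZ' cursor=0
After op 3 (backspace): buf='UZXPOJTZ' cursor=0
After op 4 (delete): buf='ZXPOJTZ' cursor=0
After op 5 (backspace): buf='ZXPOJTZ' cursor=0
After op 6 (insert('U')): buf='UZXPOJTZ' cursor=1
After op 7 (insert('J')): buf='UJZXPOJTZ' cursor=2
After op 8 (home): buf='UJZXPOJTZ' cursor=0
After op 9 (delete): buf='JZXPOJTZ' cursor=0
After op 10 (backspace): buf='JZXPOJTZ' cursor=0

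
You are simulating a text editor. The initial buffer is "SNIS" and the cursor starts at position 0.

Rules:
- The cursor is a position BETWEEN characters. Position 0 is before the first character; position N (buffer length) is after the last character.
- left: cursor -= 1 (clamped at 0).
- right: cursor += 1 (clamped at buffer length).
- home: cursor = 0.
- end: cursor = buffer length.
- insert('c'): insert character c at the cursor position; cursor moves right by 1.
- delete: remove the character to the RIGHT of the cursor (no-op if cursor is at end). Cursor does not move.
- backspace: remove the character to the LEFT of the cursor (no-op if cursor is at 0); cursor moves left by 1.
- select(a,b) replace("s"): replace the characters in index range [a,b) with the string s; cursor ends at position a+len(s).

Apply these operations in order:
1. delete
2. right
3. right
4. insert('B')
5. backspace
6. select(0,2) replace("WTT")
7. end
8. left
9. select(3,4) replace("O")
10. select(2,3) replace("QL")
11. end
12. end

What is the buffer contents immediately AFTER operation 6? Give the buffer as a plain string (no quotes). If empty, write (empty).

Answer: WTTS

Derivation:
After op 1 (delete): buf='NIS' cursor=0
After op 2 (right): buf='NIS' cursor=1
After op 3 (right): buf='NIS' cursor=2
After op 4 (insert('B')): buf='NIBS' cursor=3
After op 5 (backspace): buf='NIS' cursor=2
After op 6 (select(0,2) replace("WTT")): buf='WTTS' cursor=3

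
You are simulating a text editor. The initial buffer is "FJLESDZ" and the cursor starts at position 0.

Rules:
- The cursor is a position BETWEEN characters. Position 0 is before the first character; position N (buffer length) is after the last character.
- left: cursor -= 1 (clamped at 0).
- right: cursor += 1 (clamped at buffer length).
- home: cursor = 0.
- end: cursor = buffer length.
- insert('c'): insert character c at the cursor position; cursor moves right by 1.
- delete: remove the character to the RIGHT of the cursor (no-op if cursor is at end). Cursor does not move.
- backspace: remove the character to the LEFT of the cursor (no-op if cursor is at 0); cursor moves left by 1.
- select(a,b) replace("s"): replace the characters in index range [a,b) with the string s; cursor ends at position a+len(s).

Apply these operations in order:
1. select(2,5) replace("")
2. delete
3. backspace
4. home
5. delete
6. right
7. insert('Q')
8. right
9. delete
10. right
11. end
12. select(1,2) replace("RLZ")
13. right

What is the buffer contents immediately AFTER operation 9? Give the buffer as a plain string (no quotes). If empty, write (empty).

After op 1 (select(2,5) replace("")): buf='FJDZ' cursor=2
After op 2 (delete): buf='FJZ' cursor=2
After op 3 (backspace): buf='FZ' cursor=1
After op 4 (home): buf='FZ' cursor=0
After op 5 (delete): buf='Z' cursor=0
After op 6 (right): buf='Z' cursor=1
After op 7 (insert('Q')): buf='ZQ' cursor=2
After op 8 (right): buf='ZQ' cursor=2
After op 9 (delete): buf='ZQ' cursor=2

Answer: ZQ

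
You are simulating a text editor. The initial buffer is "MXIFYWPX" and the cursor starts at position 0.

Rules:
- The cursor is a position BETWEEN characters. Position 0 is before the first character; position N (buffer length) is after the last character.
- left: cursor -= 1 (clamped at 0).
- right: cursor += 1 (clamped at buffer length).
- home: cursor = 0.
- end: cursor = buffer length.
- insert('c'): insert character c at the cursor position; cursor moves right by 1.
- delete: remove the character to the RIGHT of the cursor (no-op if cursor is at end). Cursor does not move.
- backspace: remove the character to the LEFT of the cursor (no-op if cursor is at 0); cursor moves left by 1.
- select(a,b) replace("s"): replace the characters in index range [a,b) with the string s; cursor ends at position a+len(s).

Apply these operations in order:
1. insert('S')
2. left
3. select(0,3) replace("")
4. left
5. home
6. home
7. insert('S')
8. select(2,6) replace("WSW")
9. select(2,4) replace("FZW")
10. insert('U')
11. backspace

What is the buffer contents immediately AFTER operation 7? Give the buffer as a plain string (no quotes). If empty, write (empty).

After op 1 (insert('S')): buf='SMXIFYWPX' cursor=1
After op 2 (left): buf='SMXIFYWPX' cursor=0
After op 3 (select(0,3) replace("")): buf='IFYWPX' cursor=0
After op 4 (left): buf='IFYWPX' cursor=0
After op 5 (home): buf='IFYWPX' cursor=0
After op 6 (home): buf='IFYWPX' cursor=0
After op 7 (insert('S')): buf='SIFYWPX' cursor=1

Answer: SIFYWPX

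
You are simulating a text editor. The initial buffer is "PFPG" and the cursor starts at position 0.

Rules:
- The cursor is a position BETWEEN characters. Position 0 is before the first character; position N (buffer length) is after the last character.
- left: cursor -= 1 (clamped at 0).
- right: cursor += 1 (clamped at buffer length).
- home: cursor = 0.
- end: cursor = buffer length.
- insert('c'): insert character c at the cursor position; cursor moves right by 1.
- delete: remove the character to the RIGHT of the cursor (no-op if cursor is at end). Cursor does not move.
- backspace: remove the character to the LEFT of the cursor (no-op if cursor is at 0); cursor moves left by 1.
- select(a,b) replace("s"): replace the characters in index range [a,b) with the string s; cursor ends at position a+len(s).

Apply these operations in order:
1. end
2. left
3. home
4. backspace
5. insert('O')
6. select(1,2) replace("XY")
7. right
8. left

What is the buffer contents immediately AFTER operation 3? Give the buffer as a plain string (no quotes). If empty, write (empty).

Answer: PFPG

Derivation:
After op 1 (end): buf='PFPG' cursor=4
After op 2 (left): buf='PFPG' cursor=3
After op 3 (home): buf='PFPG' cursor=0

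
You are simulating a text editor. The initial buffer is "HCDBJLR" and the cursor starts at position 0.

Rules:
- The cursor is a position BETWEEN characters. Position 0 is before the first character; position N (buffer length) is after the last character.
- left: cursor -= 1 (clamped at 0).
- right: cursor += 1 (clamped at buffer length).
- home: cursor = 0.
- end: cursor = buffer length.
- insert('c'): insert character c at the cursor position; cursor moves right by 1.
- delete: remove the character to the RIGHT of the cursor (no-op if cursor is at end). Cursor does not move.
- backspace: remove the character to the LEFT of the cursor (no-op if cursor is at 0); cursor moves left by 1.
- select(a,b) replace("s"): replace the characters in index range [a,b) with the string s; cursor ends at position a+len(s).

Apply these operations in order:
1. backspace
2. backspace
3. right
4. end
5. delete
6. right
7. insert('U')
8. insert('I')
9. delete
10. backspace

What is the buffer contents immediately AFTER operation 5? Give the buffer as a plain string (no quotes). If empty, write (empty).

Answer: HCDBJLR

Derivation:
After op 1 (backspace): buf='HCDBJLR' cursor=0
After op 2 (backspace): buf='HCDBJLR' cursor=0
After op 3 (right): buf='HCDBJLR' cursor=1
After op 4 (end): buf='HCDBJLR' cursor=7
After op 5 (delete): buf='HCDBJLR' cursor=7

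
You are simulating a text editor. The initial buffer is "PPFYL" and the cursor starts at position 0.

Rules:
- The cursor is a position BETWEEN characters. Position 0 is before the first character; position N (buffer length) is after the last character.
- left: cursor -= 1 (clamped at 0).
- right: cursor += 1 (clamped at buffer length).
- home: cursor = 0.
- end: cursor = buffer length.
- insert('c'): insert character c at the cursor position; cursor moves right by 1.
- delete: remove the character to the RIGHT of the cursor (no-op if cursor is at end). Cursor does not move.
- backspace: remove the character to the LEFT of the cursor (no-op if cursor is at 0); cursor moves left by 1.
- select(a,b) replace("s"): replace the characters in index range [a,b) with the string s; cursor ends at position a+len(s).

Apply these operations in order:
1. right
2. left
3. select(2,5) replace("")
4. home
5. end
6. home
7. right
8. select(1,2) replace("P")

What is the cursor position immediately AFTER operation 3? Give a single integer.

Answer: 2

Derivation:
After op 1 (right): buf='PPFYL' cursor=1
After op 2 (left): buf='PPFYL' cursor=0
After op 3 (select(2,5) replace("")): buf='PP' cursor=2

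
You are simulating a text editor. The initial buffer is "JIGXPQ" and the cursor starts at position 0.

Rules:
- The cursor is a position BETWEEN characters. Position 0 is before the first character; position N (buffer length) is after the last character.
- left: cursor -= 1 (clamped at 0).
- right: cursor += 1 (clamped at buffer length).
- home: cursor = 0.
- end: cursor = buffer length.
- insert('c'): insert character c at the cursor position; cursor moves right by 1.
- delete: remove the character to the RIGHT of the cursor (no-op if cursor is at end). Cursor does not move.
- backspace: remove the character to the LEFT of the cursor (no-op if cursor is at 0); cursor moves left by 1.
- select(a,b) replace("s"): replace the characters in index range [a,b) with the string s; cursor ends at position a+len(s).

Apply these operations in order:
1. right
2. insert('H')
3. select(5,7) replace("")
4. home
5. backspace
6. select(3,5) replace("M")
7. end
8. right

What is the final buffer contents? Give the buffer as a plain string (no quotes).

Answer: JHIM

Derivation:
After op 1 (right): buf='JIGXPQ' cursor=1
After op 2 (insert('H')): buf='JHIGXPQ' cursor=2
After op 3 (select(5,7) replace("")): buf='JHIGX' cursor=5
After op 4 (home): buf='JHIGX' cursor=0
After op 5 (backspace): buf='JHIGX' cursor=0
After op 6 (select(3,5) replace("M")): buf='JHIM' cursor=4
After op 7 (end): buf='JHIM' cursor=4
After op 8 (right): buf='JHIM' cursor=4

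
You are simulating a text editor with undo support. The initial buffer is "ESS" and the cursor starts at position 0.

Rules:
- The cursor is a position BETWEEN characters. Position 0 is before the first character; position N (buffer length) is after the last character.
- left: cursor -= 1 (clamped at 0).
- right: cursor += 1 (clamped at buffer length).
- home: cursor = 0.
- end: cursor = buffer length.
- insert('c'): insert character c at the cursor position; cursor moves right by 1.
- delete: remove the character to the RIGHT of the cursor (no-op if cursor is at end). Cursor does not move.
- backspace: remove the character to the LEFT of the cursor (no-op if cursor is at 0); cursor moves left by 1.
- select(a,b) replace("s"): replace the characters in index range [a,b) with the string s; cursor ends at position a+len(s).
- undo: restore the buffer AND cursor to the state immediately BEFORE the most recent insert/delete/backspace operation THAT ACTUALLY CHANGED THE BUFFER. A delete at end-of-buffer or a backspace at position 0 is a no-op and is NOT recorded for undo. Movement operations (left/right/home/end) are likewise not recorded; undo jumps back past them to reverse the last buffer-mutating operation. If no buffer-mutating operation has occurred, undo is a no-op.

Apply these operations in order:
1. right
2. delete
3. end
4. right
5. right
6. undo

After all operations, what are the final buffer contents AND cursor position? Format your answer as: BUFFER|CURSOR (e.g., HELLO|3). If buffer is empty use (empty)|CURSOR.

After op 1 (right): buf='ESS' cursor=1
After op 2 (delete): buf='ES' cursor=1
After op 3 (end): buf='ES' cursor=2
After op 4 (right): buf='ES' cursor=2
After op 5 (right): buf='ES' cursor=2
After op 6 (undo): buf='ESS' cursor=1

Answer: ESS|1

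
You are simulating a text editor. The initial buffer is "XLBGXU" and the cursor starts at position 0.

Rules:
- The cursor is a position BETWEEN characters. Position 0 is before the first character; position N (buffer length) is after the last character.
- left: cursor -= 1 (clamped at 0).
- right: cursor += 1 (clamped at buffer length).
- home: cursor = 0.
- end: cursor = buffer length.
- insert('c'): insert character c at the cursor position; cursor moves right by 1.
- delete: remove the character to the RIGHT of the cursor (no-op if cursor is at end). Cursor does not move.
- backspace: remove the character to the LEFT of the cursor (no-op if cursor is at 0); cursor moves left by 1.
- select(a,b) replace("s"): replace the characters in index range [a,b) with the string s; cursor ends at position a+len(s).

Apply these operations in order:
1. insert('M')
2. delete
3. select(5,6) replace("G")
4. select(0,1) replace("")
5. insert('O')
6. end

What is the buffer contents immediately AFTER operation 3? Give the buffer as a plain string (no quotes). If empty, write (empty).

Answer: MLBGXG

Derivation:
After op 1 (insert('M')): buf='MXLBGXU' cursor=1
After op 2 (delete): buf='MLBGXU' cursor=1
After op 3 (select(5,6) replace("G")): buf='MLBGXG' cursor=6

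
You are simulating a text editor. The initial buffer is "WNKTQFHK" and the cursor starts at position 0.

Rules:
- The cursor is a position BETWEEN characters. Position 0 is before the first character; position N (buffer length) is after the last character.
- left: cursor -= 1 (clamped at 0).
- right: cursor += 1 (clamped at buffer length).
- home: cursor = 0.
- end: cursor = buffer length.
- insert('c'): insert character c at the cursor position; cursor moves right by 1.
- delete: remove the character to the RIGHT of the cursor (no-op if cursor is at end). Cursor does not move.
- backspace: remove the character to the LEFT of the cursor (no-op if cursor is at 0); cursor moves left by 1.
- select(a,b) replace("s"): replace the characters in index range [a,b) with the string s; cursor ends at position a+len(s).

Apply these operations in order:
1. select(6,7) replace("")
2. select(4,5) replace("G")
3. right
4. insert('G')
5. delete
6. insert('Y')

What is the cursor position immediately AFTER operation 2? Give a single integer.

After op 1 (select(6,7) replace("")): buf='WNKTQFK' cursor=6
After op 2 (select(4,5) replace("G")): buf='WNKTGFK' cursor=5

Answer: 5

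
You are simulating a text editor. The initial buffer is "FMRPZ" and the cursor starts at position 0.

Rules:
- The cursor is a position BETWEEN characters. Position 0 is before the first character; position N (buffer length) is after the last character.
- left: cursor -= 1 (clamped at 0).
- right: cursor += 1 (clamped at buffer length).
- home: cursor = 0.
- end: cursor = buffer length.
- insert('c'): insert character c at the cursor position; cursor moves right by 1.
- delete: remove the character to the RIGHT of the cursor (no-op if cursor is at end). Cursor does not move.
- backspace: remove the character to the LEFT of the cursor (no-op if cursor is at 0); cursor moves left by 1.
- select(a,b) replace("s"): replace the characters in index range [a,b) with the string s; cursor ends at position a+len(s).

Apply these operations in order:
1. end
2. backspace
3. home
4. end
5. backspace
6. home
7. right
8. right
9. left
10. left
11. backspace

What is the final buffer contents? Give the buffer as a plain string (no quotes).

Answer: FMR

Derivation:
After op 1 (end): buf='FMRPZ' cursor=5
After op 2 (backspace): buf='FMRP' cursor=4
After op 3 (home): buf='FMRP' cursor=0
After op 4 (end): buf='FMRP' cursor=4
After op 5 (backspace): buf='FMR' cursor=3
After op 6 (home): buf='FMR' cursor=0
After op 7 (right): buf='FMR' cursor=1
After op 8 (right): buf='FMR' cursor=2
After op 9 (left): buf='FMR' cursor=1
After op 10 (left): buf='FMR' cursor=0
After op 11 (backspace): buf='FMR' cursor=0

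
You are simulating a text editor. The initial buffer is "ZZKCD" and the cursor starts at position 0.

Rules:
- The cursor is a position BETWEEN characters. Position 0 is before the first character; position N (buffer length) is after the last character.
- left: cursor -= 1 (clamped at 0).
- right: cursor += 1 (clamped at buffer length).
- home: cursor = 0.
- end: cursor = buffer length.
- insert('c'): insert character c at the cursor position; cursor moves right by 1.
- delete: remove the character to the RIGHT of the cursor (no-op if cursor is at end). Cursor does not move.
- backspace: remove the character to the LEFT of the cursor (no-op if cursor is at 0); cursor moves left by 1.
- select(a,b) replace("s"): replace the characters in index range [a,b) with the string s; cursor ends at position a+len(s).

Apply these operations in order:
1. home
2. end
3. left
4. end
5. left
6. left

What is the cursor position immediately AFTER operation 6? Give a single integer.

After op 1 (home): buf='ZZKCD' cursor=0
After op 2 (end): buf='ZZKCD' cursor=5
After op 3 (left): buf='ZZKCD' cursor=4
After op 4 (end): buf='ZZKCD' cursor=5
After op 5 (left): buf='ZZKCD' cursor=4
After op 6 (left): buf='ZZKCD' cursor=3

Answer: 3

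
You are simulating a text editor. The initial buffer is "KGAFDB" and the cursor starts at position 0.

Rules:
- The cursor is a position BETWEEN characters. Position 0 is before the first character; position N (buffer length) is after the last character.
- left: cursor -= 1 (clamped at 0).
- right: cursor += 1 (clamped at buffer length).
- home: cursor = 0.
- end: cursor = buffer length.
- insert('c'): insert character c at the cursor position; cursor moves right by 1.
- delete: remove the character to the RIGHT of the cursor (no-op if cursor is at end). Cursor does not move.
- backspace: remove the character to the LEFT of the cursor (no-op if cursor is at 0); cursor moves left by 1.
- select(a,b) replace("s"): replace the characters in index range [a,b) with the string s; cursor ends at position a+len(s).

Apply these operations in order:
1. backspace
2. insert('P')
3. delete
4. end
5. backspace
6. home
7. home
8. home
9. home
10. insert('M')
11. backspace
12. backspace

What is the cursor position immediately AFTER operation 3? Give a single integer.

Answer: 1

Derivation:
After op 1 (backspace): buf='KGAFDB' cursor=0
After op 2 (insert('P')): buf='PKGAFDB' cursor=1
After op 3 (delete): buf='PGAFDB' cursor=1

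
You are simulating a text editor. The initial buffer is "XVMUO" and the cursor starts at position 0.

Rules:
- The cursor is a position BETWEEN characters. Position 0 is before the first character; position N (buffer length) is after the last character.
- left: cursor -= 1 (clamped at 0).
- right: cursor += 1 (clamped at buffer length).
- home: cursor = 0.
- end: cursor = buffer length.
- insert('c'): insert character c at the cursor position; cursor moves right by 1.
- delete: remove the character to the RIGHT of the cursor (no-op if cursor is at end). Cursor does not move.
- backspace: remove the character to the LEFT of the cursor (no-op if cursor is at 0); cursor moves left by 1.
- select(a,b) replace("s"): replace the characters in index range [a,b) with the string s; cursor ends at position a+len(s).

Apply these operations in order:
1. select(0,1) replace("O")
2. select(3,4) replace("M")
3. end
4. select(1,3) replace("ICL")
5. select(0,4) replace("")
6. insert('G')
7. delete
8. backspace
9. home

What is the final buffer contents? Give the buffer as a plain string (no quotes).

After op 1 (select(0,1) replace("O")): buf='OVMUO' cursor=1
After op 2 (select(3,4) replace("M")): buf='OVMMO' cursor=4
After op 3 (end): buf='OVMMO' cursor=5
After op 4 (select(1,3) replace("ICL")): buf='OICLMO' cursor=4
After op 5 (select(0,4) replace("")): buf='MO' cursor=0
After op 6 (insert('G')): buf='GMO' cursor=1
After op 7 (delete): buf='GO' cursor=1
After op 8 (backspace): buf='O' cursor=0
After op 9 (home): buf='O' cursor=0

Answer: O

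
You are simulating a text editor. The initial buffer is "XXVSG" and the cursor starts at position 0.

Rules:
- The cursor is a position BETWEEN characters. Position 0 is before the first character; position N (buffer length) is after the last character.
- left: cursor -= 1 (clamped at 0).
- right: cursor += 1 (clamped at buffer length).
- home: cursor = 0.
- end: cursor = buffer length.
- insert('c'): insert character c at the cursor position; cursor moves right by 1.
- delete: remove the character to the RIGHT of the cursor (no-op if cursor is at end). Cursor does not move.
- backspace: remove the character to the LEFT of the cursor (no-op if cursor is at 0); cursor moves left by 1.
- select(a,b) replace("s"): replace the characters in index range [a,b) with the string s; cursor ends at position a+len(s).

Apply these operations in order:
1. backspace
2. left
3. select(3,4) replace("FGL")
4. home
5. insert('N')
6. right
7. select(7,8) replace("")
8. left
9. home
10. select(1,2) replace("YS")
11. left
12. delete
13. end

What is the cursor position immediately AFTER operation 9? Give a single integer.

After op 1 (backspace): buf='XXVSG' cursor=0
After op 2 (left): buf='XXVSG' cursor=0
After op 3 (select(3,4) replace("FGL")): buf='XXVFGLG' cursor=6
After op 4 (home): buf='XXVFGLG' cursor=0
After op 5 (insert('N')): buf='NXXVFGLG' cursor=1
After op 6 (right): buf='NXXVFGLG' cursor=2
After op 7 (select(7,8) replace("")): buf='NXXVFGL' cursor=7
After op 8 (left): buf='NXXVFGL' cursor=6
After op 9 (home): buf='NXXVFGL' cursor=0

Answer: 0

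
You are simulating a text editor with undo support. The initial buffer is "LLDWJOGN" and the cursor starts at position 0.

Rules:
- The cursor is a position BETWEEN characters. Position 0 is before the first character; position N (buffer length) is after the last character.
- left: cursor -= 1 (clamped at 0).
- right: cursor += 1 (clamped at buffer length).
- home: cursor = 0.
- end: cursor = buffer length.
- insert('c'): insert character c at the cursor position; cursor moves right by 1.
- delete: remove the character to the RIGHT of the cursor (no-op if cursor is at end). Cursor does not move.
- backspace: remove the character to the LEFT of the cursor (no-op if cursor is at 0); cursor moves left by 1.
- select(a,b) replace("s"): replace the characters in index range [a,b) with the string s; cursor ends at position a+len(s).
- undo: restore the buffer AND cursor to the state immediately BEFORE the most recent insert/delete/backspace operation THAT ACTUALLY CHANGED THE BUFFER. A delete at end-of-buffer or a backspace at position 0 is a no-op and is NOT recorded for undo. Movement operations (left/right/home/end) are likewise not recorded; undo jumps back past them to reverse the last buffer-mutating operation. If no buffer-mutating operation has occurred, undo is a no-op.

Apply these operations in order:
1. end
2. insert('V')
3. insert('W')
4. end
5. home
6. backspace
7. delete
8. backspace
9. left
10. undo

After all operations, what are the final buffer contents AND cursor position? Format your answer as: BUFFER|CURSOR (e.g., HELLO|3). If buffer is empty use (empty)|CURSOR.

After op 1 (end): buf='LLDWJOGN' cursor=8
After op 2 (insert('V')): buf='LLDWJOGNV' cursor=9
After op 3 (insert('W')): buf='LLDWJOGNVW' cursor=10
After op 4 (end): buf='LLDWJOGNVW' cursor=10
After op 5 (home): buf='LLDWJOGNVW' cursor=0
After op 6 (backspace): buf='LLDWJOGNVW' cursor=0
After op 7 (delete): buf='LDWJOGNVW' cursor=0
After op 8 (backspace): buf='LDWJOGNVW' cursor=0
After op 9 (left): buf='LDWJOGNVW' cursor=0
After op 10 (undo): buf='LLDWJOGNVW' cursor=0

Answer: LLDWJOGNVW|0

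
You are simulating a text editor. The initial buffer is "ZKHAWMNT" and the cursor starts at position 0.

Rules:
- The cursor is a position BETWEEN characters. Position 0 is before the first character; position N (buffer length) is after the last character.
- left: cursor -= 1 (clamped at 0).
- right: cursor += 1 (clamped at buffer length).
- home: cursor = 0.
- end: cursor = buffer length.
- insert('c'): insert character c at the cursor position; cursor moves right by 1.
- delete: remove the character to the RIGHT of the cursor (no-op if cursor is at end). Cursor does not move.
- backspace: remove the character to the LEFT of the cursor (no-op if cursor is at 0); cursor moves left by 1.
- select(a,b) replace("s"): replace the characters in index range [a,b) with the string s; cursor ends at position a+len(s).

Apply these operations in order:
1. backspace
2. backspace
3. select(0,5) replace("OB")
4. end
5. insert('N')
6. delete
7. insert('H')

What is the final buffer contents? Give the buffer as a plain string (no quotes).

After op 1 (backspace): buf='ZKHAWMNT' cursor=0
After op 2 (backspace): buf='ZKHAWMNT' cursor=0
After op 3 (select(0,5) replace("OB")): buf='OBMNT' cursor=2
After op 4 (end): buf='OBMNT' cursor=5
After op 5 (insert('N')): buf='OBMNTN' cursor=6
After op 6 (delete): buf='OBMNTN' cursor=6
After op 7 (insert('H')): buf='OBMNTNH' cursor=7

Answer: OBMNTNH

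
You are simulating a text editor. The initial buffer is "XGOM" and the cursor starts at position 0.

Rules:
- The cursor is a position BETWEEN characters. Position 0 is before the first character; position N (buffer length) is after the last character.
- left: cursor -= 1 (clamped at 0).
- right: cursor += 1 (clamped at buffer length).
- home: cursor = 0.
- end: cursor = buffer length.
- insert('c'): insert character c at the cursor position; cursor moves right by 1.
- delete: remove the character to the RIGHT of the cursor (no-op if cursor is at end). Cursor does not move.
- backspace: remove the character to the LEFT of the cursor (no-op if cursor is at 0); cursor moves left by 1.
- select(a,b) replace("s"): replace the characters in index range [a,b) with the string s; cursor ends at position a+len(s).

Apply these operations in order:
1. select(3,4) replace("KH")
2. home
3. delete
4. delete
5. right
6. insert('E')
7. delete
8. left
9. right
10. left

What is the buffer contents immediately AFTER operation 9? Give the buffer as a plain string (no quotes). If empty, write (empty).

After op 1 (select(3,4) replace("KH")): buf='XGOKH' cursor=5
After op 2 (home): buf='XGOKH' cursor=0
After op 3 (delete): buf='GOKH' cursor=0
After op 4 (delete): buf='OKH' cursor=0
After op 5 (right): buf='OKH' cursor=1
After op 6 (insert('E')): buf='OEKH' cursor=2
After op 7 (delete): buf='OEH' cursor=2
After op 8 (left): buf='OEH' cursor=1
After op 9 (right): buf='OEH' cursor=2

Answer: OEH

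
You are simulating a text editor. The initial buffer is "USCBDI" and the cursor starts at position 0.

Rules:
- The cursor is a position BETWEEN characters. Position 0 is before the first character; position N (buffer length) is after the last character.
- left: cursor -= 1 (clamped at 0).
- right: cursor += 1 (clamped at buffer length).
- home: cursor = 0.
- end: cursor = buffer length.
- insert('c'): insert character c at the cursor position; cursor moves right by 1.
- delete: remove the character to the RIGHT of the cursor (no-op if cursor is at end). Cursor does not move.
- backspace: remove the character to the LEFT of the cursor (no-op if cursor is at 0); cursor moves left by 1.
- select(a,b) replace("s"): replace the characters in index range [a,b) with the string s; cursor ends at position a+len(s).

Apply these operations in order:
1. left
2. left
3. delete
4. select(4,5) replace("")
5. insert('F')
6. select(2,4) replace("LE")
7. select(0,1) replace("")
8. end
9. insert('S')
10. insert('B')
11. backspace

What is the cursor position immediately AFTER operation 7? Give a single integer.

Answer: 0

Derivation:
After op 1 (left): buf='USCBDI' cursor=0
After op 2 (left): buf='USCBDI' cursor=0
After op 3 (delete): buf='SCBDI' cursor=0
After op 4 (select(4,5) replace("")): buf='SCBD' cursor=4
After op 5 (insert('F')): buf='SCBDF' cursor=5
After op 6 (select(2,4) replace("LE")): buf='SCLEF' cursor=4
After op 7 (select(0,1) replace("")): buf='CLEF' cursor=0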